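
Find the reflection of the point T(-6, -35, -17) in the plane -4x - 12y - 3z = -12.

n = (-4, -12, -3), |n|² = 169, n·T − (-12) = 507, so t = 507/169 = 3.
Foot F = T − 3·n = (6, 1, -8); the reflection is 2F − T = (18, 37, 1).

(18, 37, 1)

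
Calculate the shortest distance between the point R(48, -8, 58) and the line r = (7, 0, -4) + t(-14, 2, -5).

Direction vector d = (-14, 2, -5).
AP = (41, -8, 62); AP·d = -900, |AP|² = 5589, |d|² = 225.
distance² = |AP|² − (AP·d)²/|d|² = 5589 − 810000/225 = 1989, so the distance is 3√221.

3√221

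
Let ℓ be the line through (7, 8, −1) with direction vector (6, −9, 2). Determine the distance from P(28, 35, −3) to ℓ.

Direction vector d = (6, −9, 2).
AP = (21, 27, −2), and AP × d = (36, −54, −351).
|AP × d|² = 127413 and |d|² = 121, so the distance is √(127413/121) = √1053 = 9√13.

9√13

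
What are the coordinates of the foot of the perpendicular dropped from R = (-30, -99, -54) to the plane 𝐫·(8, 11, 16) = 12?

(10, -44, 26)

The perpendicular from R has direction n = (8, 11, 16): r = (-30, -99, -54) + μ(8, 11, 16).
Substitute into the plane: n·(R + μn) = 12 gives -2193 + 441μ = 12, so μ = 5.
Foot = (-30, -99, -54) + 5·(8, 11, 16) = (10, -44, 26).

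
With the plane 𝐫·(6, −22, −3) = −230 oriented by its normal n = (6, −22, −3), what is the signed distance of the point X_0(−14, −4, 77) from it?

n·X_0 − (-230) = 3.
|n| = 23, so the signed distance is 3/23.

3/23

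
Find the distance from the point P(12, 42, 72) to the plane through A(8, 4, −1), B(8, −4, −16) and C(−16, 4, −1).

14/17

AB = (0, −8, −15) and AC = (−24, 0, 0), so a normal is n = AB × AC = (0, 360, −192).
Then n·(12, 42, 72) − 1632 = −336.
|n| = √(0 + 129600 + 36864) = 408, so the distance is |-336|/408 = 14/17.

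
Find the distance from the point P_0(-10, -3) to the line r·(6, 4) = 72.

d = |6·(-10) + 4·(-3) − 72| / √(36 + 16) = |-144|/(2√13) = 72/√13.

72√13/13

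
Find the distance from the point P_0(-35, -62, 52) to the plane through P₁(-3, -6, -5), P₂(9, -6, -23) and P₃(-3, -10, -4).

P₁P₂ = (12, 0, -18) and P₁P₃ = (0, -4, 1), so a normal is n = P₁P₂ × P₁P₃ = (-72, -12, -48).
d = |(-72)·(-35) + (-12)·(-62) + (-48)·52 − 528| / √(5184 + 144 + 2304) = |240| / (12√53) = 20/√53.

20/√53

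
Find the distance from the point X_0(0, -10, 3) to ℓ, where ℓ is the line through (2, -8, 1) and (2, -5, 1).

2√2

A direction vector is d = (0, 3, 0).
AP = (-2, -2, 2), and AP × d = (-6, 0, -6).
|AP × d|² = 72 and |d|² = 9, so the distance is √(72/9) = √8 = 2√2.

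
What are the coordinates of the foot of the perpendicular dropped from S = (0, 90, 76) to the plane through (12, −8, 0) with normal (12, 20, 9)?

(-48, 10, 40)

n = (12, 20, 9), |n|² = 625, and n·S − (-16) = 2500.
t = 2500/625 = 4, so the foot is S − t·n = (0, 90, 76) − 4·(12, 20, 9) = (−48, 10, 40).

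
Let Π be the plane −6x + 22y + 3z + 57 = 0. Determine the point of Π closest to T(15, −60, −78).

(-3, 6, -69)

The perpendicular from T has direction n = (−6, 22, 3): r = (15, −60, −78) + μ(−6, 22, 3).
Substitute into the plane: n·(T + μn) = -57 gives -1644 + 529μ = -57, so μ = 3.
Foot = (15, −60, −78) + 3·(−6, 22, 3) = (−3, 6, −69).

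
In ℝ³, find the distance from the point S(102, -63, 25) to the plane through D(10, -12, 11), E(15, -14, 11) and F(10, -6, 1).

DE = (5, -2, 0) and DF = (0, 6, -10), so a normal is n = DE × DF = (20, 50, 30).
n = (20, 50, 30); n·P − (-70) = -290; |n| = 10√38; distance = 290/(10√38) = 29√38/38.

29√38/38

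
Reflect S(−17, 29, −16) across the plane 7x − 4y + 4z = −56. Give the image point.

(25, 5, 8)

n = (7, −4, 4), |n|² = 81, n·S − (-56) = -243, so t = -243/81 = -3.
Foot F = S − (-3)·n = (4, 17, −4); the reflection is 2F − S = (25, 5, 8).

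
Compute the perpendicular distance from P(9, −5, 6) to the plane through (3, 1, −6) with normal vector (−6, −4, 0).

6/√13

The plane has equation n·(r − (3, 1, −6)) = 0, i.e. n·r = -22.
Then n·(9, −5, 6) − (−22) = −12.
|n| = √(36 + 16 + 0) = 2√13, so the distance is |-12|/(2√13) = 6/√13.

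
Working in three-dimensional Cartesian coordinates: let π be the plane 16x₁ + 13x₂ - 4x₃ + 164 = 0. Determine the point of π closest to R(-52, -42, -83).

(-20, -16, -91)

The perpendicular from R has direction n = (16, 13, -4): r = (-52, -42, -83) + λ(16, 13, -4).
Substitute into the plane: n·(R + λn) = -164 gives -1046 + 441λ = -164, so λ = 2.
Foot = (-52, -42, -83) + 2·(16, 13, -4) = (-20, -16, -91).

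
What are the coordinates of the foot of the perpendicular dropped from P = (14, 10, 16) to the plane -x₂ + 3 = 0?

(14, 3, 16)

n = (0, -1, 0), |n|² = 1, and n·P − (-3) = -7.
t = -7/1 = -7, so the foot is P − t·n = (14, 10, 16) − (-7)·(0, -1, 0) = (14, 3, 16).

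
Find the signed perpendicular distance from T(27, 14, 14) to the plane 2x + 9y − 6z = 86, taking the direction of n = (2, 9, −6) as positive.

n·T − 86 = 10.
|n| = 11, so the signed distance is 10/11.

10/11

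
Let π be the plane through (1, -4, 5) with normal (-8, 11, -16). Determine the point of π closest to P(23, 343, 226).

(523/21, 7148/21, 4826/21)

n = (-8, 11, -16), |n|² = 441, and n·P − (-132) = 105.
t = 105/441 = 5/21, so the foot is P − t·n = (23, 343, 226) − (5/21)·(-8, 11, -16) = (523/21, 7148/21, 4826/21).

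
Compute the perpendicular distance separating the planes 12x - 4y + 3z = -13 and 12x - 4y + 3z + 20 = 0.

7/13

With common normal n = (12, -4, 3) (|n| = 13), the distance is |(-13) − (-20)|/|n| = 7/13.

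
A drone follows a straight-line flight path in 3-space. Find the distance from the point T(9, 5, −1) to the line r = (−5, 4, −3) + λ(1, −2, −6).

Direction vector d = (1, −2, −6).
AP = (14, 1, 2); AP·d = 0, |AP|² = 201, |d|² = 41.
distance² = |AP|² − (AP·d)²/|d|² = 201 − 0/41 = 201, so the distance is √201.

√201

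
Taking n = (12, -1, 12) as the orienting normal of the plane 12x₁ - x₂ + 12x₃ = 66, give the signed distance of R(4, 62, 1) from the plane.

n·R − 66 = -68.
|n| = 17, so the signed distance is -68/17 = -4.

-4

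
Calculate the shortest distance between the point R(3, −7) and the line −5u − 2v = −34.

d = |(-5)·3 + (-2)·(-7) − (-34)| / √(25 + 4) = |33|/√29 = 33/√29.

33/√29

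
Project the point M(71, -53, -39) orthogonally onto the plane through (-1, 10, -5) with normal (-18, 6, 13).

(-1, -29, 13)

n = (-18, 6, 13), |n|² = 529, and n·M − 13 = -2116.
t = -2116/529 = -4, so the foot is M − t·n = (71, -53, -39) − (-4)·(-18, 6, 13) = (-1, -29, 13).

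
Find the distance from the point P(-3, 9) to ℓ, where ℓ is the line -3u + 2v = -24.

The normal to the line is n = (-3, 2) with |n| = √13.
|n·P − (-24)| = |27 − (-24)| = 51, so the distance is 51/√13.

51√13/13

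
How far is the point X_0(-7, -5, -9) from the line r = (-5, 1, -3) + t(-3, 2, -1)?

Direction vector d = (-3, 2, -1).
AP = (-2, -6, -6); AP·d = 0, |AP|² = 76, |d|² = 14.
distance² = |AP|² − (AP·d)²/|d|² = 76 − 0/14 = 76, so the distance is 2√19.

2√19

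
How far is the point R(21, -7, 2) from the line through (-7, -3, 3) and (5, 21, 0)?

A direction vector is d = (12, 24, -3).
AP = (28, -4, -1); AP·d = 243, |AP|² = 801, |d|² = 729.
distance² = |AP|² − (AP·d)²/|d|² = 801 − 59049/729 = 720, so the distance is 12√5.

12√5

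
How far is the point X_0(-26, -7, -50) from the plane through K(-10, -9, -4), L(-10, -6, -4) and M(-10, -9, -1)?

16

KL = (0, 3, 0) and KM = (0, 0, 3), so a normal is n = KL × KM = (9, 0, 0).
d = |9·(-26) − (-90)| / √(81 + 0 + 0) = |-144| / 9 = 16.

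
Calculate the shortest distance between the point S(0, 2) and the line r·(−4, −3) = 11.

d = |(-4)·0 + (-3)·2 − 11| / √(16 + 9) = |-17|/5 = 17/5.

17/5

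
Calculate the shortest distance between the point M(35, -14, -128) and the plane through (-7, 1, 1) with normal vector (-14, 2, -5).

The plane has equation n·(r − (-7, 1, 1)) = 0, i.e. n·r = 95.
Then n·(35, -14, -128) - 95 = 27.
|n| = √(196 + 4 + 25) = 15, so the distance is |27|/15 = 9/5.

9/5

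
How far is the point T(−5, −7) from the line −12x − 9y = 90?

11/5

The normal to the line is n = (−12, −9) with |n| = 15.
|n·T − 90| = |123 − 90| = 33, so the distance is 33/15 = 11/5.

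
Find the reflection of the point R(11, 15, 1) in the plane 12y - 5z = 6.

With n = (0, 12, -5), the signed offset is (n·R − 6)/|n|² = 169/169 = 1.
R' = R − 2t·n = (11, 15, 1) − 2·(0, 12, -5) = (11, -9, 11).

(11, -9, 11)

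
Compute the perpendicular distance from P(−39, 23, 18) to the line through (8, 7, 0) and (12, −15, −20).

A direction vector is d = (4, −22, −20).
AP = (−47, 16, 18); AP·d = -900, |AP|² = 2789, |d|² = 900.
distance² = |AP|² − (AP·d)²/|d|² = 2789 − 810000/900 = 1889, so the distance is √1889.

√1889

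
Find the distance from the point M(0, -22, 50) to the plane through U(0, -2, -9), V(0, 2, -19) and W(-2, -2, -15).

UV = (0, 4, -10) and UW = (-2, 0, -6), so a normal is n = UV × UW = (-24, 20, 8).
Then n·(0, -22, 50) - (-112) = 72.
|n| = √(576 + 400 + 64) = 4√65, so the distance is |72|/(4√65) = 18/√65.

18√65/65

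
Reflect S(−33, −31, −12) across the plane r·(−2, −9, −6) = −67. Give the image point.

n = (−2, −9, −6), |n|² = 121, n·S − (-67) = 484, so t = 484/121 = 4.
Foot F = S − 4·n = (−25, 5, 12); the reflection is 2F − S = (−17, 41, 36).

(-17, 41, 36)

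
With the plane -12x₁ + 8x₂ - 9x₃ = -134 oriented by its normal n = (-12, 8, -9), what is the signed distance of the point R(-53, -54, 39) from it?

n·R − (-134) = -13.
|n| = 17, so the signed distance is -13/17.

-13/17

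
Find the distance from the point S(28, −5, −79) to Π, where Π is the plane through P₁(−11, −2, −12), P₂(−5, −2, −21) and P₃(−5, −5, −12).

5

P₁P₂ = (6, 0, −9) and P₁P₃ = (6, −3, 0), so a normal is n = P₁P₂ × P₁P₃ = (−27, −54, −18).
Then n·(28, −5, −79) − 621 = 315.
|n| = √(729 + 2916 + 324) = 63, so the distance is |315|/63 = 5.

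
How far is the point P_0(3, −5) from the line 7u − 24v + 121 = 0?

262/25

The normal to the line is n = (7, −24) with |n| = 25.
|n·P_0 − (-121)| = |141 − (-121)| = 262, so the distance is 262/25.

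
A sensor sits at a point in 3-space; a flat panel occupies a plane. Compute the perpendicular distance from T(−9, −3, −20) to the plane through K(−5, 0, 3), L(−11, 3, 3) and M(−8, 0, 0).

KL = (−6, 3, 0) and KM = (−3, 0, −3), so a normal is n = KL × KM = (−9, −18, 9).
d = |(-9)·(-9) + (-18)·(-3) + 9·(-20) − 72| / √(81 + 324 + 81) = |-117| / (9√6) = 13√6/6.

13√6/6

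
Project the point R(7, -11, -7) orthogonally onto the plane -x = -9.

(9, -11, -7)

The perpendicular from R has direction n = (-1, 0, 0): r = (7, -11, -7) + λ(-1, 0, 0).
Substitute into the plane: n·(R + λn) = -9 gives -7 + 1λ = -9, so λ = -2.
Foot = (7, -11, -7) + (-2)·(-1, 0, 0) = (9, -11, -7).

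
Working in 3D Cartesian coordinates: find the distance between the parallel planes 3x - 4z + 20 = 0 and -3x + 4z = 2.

18/5

Divide the second equation by -1 to match normals: 3x - 4z = -2.
With common normal n = (3, 0, -4) (|n| = 5), the distance is |(-20) − (-2)|/|n| = 18/5.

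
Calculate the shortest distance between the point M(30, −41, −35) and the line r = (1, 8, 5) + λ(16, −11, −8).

3√97

Direction vector d = (16, −11, −8).
AP = (29, −49, −40); AP·d = 1323, |AP|² = 4842, |d|² = 441.
distance² = |AP|² − (AP·d)²/|d|² = 4842 − 1750329/441 = 873, so the distance is 3√97.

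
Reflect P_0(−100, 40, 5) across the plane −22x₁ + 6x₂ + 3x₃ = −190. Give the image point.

With n = (−22, 6, 3), the signed offset is (n·P_0 − (-190))/|n|² = 2645/529 = 5.
P_0' = P_0 − 2t·n = (−100, 40, 5) − 10·(−22, 6, 3) = (120, −20, −25).

(120, -20, -25)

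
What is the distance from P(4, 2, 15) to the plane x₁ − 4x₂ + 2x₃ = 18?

d = |1·4 + (-4)·2 + 2·15 − 18| / √(1 + 16 + 4) = |8| / √21 = 8√21/21.

8√21/21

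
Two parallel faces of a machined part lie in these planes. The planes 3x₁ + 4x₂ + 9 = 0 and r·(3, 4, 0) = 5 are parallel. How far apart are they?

14/5

Both planes have normal n = (3, 4, 0), |n| = 5. Any point on the first plane is at distance |5 − (-9)|/|n| = 14/5 from the second.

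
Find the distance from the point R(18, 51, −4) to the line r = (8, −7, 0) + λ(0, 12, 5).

Direction vector d = (0, 12, 5).
AP = (10, 58, −4), and AP × d = (338, −50, 120).
|AP × d|² = 131144 and |d|² = 169, so the distance is √(131144/169) = √776 = 2√194.

2√194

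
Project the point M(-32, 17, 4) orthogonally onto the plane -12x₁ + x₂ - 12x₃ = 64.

(-20, 16, 16)

The perpendicular from M has direction n = (-12, 1, -12): r = (-32, 17, 4) + λ(-12, 1, -12).
Substitute into the plane: n·(M + λn) = 64 gives 353 + 289λ = 64, so λ = -1.
Foot = (-32, 17, 4) + (-1)·(-12, 1, -12) = (-20, 16, 16).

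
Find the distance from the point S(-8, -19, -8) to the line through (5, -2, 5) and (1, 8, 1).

A direction vector is d = (-4, 10, -4).
AP = (-13, -17, -13); AP·d = -66, |AP|² = 627, |d|² = 132.
distance² = |AP|² − (AP·d)²/|d|² = 627 − 4356/132 = 594, so the distance is 3√66.

3√66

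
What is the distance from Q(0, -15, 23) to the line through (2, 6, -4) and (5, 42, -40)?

A direction vector is d = (3, 36, -36).
AP = (-2, -21, 27); AP·d = -1734, |AP|² = 1174, |d|² = 2601.
distance² = |AP|² − (AP·d)²/|d|² = 1174 − 3006756/2601 = 18, so the distance is 3√2.

3√2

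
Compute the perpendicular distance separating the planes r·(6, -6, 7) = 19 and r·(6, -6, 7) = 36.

17/11

With common normal n = (6, -6, 7) (|n| = 11), the distance is |19 − 36|/|n| = 17/11.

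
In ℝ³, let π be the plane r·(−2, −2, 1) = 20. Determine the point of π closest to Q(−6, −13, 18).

(2, -5, 14)

The perpendicular from Q has direction n = (−2, −2, 1): r = (−6, −13, 18) + t(−2, −2, 1).
Substitute into the plane: n·(Q + tn) = 20 gives 56 + 9t = 20, so t = -4.
Foot = (−6, −13, 18) + (-4)·(−2, −2, 1) = (2, −5, 14).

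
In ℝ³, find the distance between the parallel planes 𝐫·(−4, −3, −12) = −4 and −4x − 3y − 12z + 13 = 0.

Both planes have normal n = (−4, −3, −12), |n| = 13. Any point on the first plane is at distance |(-13) − (-4)|/|n| = 9/13 from the second.

9/13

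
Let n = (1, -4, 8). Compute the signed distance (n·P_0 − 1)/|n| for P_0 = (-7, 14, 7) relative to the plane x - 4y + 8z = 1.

-8/9

n·P_0 − 1 = -8.
|n| = 9, so the signed distance is -8/9.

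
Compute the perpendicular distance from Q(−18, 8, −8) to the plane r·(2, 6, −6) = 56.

2√19/19

n = (2, 6, −6); n·P − 56 = 4; |n| = 2√19; distance = 4/(2√19) = 2√19/19.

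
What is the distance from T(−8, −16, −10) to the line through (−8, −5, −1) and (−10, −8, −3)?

A direction vector is d = (−2, −3, −2).
AP = (0, −11, −9), and AP × d = (−5, 18, −22).
|AP × d|² = 833 and |d|² = 17, so the distance is √(833/17) = √49 = 7.

7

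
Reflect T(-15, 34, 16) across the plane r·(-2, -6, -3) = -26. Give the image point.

With n = (-2, -6, -3), the signed offset is (n·T − (-26))/|n|² = -196/49 = -4.
T' = T − 2t·n = (-15, 34, 16) − (-8)·(-2, -6, -3) = (-31, -14, -8).

(-31, -14, -8)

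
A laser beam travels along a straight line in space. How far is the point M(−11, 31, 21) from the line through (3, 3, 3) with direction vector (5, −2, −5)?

2√110

Direction vector d = (5, −2, −5).
AP = (−14, 28, 18); AP·d = -216, |AP|² = 1304, |d|² = 54.
distance² = |AP|² − (AP·d)²/|d|² = 1304 − 46656/54 = 440, so the distance is 2√110.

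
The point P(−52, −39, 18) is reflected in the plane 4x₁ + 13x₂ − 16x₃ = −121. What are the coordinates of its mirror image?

(-36, 13, -46)

With n = (4, 13, −16), the signed offset is (n·P − (-121))/|n|² = -882/441 = -2.
P' = P − 2t·n = (−52, −39, 18) − (-4)·(4, 13, −16) = (−36, 13, −46).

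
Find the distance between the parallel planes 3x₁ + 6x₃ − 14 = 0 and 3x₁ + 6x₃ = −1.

√5

Both planes have normal n = (3, 0, 6), |n| = 3√5. Any point on the first plane is at distance |(-1) − 14|/|n| = 15/(3√5) = √5 from the second.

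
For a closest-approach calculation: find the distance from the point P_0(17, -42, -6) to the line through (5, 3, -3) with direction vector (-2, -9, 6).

Direction vector d = (-2, -9, 6).
AP = (12, -45, -3), and AP × d = (-297, -66, -198).
|AP × d|² = 131769 and |d|² = 121, so the distance is √(131769/121) = √1089 = 33.

33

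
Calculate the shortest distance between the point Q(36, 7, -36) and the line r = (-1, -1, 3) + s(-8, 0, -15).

Direction vector d = (-8, 0, -15).
AP = (37, 8, -39); AP·d = 289, |AP|² = 2954, |d|² = 289.
distance² = |AP|² − (AP·d)²/|d|² = 2954 − 83521/289 = 2665, so the distance is √2665.

√2665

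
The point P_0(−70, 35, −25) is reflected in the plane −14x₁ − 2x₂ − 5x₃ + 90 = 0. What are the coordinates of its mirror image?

(70, 55, 25)

n = (−14, −2, −5), |n|² = 225, n·P_0 − (-90) = 1125, so t = 1125/225 = 5.
Foot F = P_0 − 5·n = (0, 45, 0); the reflection is 2F − P_0 = (70, 55, 25).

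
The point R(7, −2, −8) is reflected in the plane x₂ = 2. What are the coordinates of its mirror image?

(7, 6, -8)

With n = (0, 1, 0), the signed offset is (n·R − 2)/|n|² = -4/1 = -4.
R' = R − 2t·n = (7, −2, −8) − (-8)·(0, 1, 0) = (7, 6, −8).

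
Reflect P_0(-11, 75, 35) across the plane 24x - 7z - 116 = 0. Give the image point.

(37, 75, 21)

n = (24, 0, -7), |n|² = 625, n·P_0 − 116 = -625, so t = -625/625 = -1.
Foot F = P_0 − (-1)·n = (13, 75, 28); the reflection is 2F − P_0 = (37, 75, 21).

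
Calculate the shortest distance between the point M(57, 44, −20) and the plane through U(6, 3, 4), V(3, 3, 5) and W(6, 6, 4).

UV = (−3, 0, 1) and UW = (0, 3, 0), so a normal is n = UV × UW = (−3, 0, −9).
Then n·(57, 44, −20) − (−54) = 63.
|n| = √(9 + 0 + 81) = 3√10, so the distance is |63|/(3√10) = 21/√10.

21/√10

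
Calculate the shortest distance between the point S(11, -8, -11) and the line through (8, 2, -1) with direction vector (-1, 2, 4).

2√5

Direction vector d = (-1, 2, 4).
AP = (3, -10, -10), and AP × d = (-20, -2, -4).
|AP × d|² = 420 and |d|² = 21, so the distance is √(420/21) = √20 = 2√5.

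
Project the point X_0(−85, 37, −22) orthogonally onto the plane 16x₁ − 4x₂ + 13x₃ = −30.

n = (16, −4, 13), |n|² = 441, and n·X_0 − (-30) = -1764.
t = -1764/441 = -4, so the foot is X_0 − t·n = (−85, 37, −22) − (-4)·(16, −4, 13) = (−21, 21, 30).

(-21, 21, 30)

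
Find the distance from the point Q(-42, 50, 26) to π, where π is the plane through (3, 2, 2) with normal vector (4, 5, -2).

4/√5

The plane has equation n·(r − (3, 2, 2)) = 0, i.e. n·r = 18.
d = |4·(-42) + 5·50 + (-2)·26 − 18| / √(16 + 25 + 4) = |12| / (3√5) = 4√5/5.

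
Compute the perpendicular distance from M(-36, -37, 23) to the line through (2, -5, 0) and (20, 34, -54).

A direction vector is d = (18, 39, -54).
AP = (-38, -32, 23), and AP × d = (831, -1638, -906).
|AP × d|² = 4194441 and |d|² = 4761, so the distance is √(4194441/4761) = √881.

√881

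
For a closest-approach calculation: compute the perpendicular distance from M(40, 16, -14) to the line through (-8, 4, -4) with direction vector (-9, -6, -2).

6√17

Direction vector d = (-9, -6, -2).
AP = (48, 12, -10), and AP × d = (-84, 186, -180).
|AP × d|² = 74052 and |d|² = 121, so the distance is √(74052/121) = √612 = 6√17.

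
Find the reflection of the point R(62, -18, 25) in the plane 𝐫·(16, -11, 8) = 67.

(-34, 48, -23)

n = (16, -11, 8), |n|² = 441, n·R − 67 = 1323, so t = 1323/441 = 3.
Foot F = R − 3·n = (14, 15, 1); the reflection is 2F − R = (-34, 48, -23).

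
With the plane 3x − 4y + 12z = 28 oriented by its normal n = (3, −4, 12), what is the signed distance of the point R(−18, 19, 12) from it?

-14/13

n·R − 28 = -14.
|n| = 13, so the signed distance is -14/13.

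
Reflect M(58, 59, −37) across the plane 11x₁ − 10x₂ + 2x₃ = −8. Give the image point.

(1494/25, 287/5, -917/25)

n = (11, −10, 2), |n|² = 225, n·M − (-8) = -18, so t = -18/225 = -2/25.
Foot F = M − (-2/25)·n = (1472/25, 291/5, −921/25); the reflection is 2F − M = (1494/25, 287/5, −917/25).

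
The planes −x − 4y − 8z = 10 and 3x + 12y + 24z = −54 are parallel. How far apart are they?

8/9

Divide the second equation by -3 to match normals: −x − 4y − 8z = 18.
Both planes have normal n = (−1, −4, −8), |n| = 9. Any point on the first plane is at distance |18 − 10|/|n| = 8/9 from the second.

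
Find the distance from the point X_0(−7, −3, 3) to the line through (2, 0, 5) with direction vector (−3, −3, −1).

3√2

Direction vector d = (−3, −3, −1).
AP = (−9, −3, −2); AP·d = 38, |AP|² = 94, |d|² = 19.
distance² = |AP|² − (AP·d)²/|d|² = 94 − 1444/19 = 18, so the distance is 3√2.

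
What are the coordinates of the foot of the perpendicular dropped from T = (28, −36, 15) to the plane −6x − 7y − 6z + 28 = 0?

(320/11, -382/11, 177/11)

The perpendicular from T has direction n = (−6, −7, −6): r = (28, −36, 15) + t(−6, −7, −6).
Substitute into the plane: n·(T + tn) = -28 gives -6 + 121t = -28, so t = -2/11.
Foot = (28, −36, 15) + (-2/11)·(−6, −7, −6) = (320/11, −382/11, 177/11).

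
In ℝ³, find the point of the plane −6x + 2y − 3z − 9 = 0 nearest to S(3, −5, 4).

(-3, -3, 1)

The perpendicular from S has direction n = (−6, 2, −3): r = (3, −5, 4) + t(−6, 2, −3).
Substitute into the plane: n·(S + tn) = 9 gives -40 + 49t = 9, so t = 1.
Foot = (3, −5, 4) + 1·(−6, 2, −3) = (−3, −3, 1).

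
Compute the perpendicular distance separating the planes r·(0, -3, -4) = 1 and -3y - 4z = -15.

Both planes have normal n = (0, -3, -4), |n| = 5. Any point on the first plane is at distance |(-15) − 1|/|n| = 16/5 from the second.

16/5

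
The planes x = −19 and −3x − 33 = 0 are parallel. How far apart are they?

8

Divide the second equation by -3 to match normals: x = -11.
With common normal n = (1, 0, 0) (|n| = 1), the distance is |(-19) − (-11)|/|n| = 8/1 = 8.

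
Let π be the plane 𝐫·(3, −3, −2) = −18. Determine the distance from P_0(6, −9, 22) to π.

19√22/22

d = |3·6 + (-3)·(-9) + (-2)·22 − (-18)| / √(9 + 9 + 4) = |19| / √22 = 19√22/22.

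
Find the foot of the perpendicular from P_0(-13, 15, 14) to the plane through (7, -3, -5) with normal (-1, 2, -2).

(-11, 11, 18)

n = (-1, 2, -2), |n|² = 9, and n·P_0 − (-3) = 18.
t = 18/9 = 2, so the foot is P_0 − t·n = (-13, 15, 14) − 2·(-1, 2, -2) = (-11, 11, 18).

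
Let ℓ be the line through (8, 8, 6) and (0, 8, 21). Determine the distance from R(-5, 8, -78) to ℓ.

A direction vector is d = (-8, 0, 15).
AP = (-13, 0, -84); AP·d = -1156, |AP|² = 7225, |d|² = 289.
distance² = |AP|² − (AP·d)²/|d|² = 7225 − 1336336/289 = 2601, so the distance is 51.

51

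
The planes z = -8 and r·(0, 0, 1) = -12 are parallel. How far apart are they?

4

With common normal n = (0, 0, 1) (|n| = 1), the distance is |(-8) − (-12)|/|n| = 4/1 = 4.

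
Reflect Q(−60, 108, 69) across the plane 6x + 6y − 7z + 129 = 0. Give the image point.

(-588/11, 1260/11, 675/11)

With n = (6, 6, −7), the signed offset is (n·Q − (-129))/|n|² = -66/121 = -6/11.
Q' = Q − 2t·n = (−60, 108, 69) − (-12/11)·(6, 6, −7) = (−588/11, 1260/11, 675/11).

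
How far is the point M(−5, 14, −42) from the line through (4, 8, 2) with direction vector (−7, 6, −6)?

2√241

Direction vector d = (−7, 6, −6).
AP = (−9, 6, −44), and AP × d = (228, 254, −12).
|AP × d|² = 116644 and |d|² = 121, so the distance is √(116644/121) = √964 = 2√241.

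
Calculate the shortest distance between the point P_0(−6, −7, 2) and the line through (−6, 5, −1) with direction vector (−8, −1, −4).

Direction vector d = (−8, −1, −4).
AP = (0, −12, 3), and AP × d = (51, −24, −96).
|AP × d|² = 12393 and |d|² = 81, so the distance is √(12393/81) = √153 = 3√17.

3√17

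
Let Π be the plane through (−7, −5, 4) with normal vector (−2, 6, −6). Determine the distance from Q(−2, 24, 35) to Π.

The plane has equation n·(r − (−7, −5, 4)) = 0, i.e. n·r = -40.
n = (−2, 6, −6); n·P − (-40) = -22; |n| = 2√19; distance = 22/(2√19) = 11√19/19.

11√19/19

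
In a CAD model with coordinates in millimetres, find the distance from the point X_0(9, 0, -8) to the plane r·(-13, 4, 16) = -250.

Normal vector n = (-13, 4, 16), and n·(9, 0, -8) - (-250) = 5.
|n| = √(169 + 16 + 256) = 21, so the distance is |5|/21 = 5/21.

5/21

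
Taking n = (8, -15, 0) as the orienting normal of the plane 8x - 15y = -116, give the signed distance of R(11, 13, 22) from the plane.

n·R − (-116) = 9.
|n| = 17, so the signed distance is 9/17.

9/17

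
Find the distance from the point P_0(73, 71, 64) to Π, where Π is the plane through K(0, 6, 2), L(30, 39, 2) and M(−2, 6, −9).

29/15

KL = (30, 33, 0) and KM = (−2, 0, −11), so a normal is n = KL × KM = (−363, 330, 66).
d = |(-363)·73 + 330·71 + 66·64 − 2112| / √(131769 + 108900 + 4356) = |-957| / 495 = 29/15.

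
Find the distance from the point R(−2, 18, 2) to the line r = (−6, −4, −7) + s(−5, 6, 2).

√321

Direction vector d = (−5, 6, 2).
AP = (4, 22, 9); AP·d = 130, |AP|² = 581, |d|² = 65.
distance² = |AP|² − (AP·d)²/|d|² = 581 − 16900/65 = 321, so the distance is √321.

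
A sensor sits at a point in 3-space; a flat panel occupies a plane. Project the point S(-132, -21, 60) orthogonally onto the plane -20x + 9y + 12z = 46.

(-32, -66, 0)

The perpendicular from S has direction n = (-20, 9, 12): r = (-132, -21, 60) + t(-20, 9, 12).
Substitute into the plane: n·(S + tn) = 46 gives 3171 + 625t = 46, so t = -5.
Foot = (-132, -21, 60) + (-5)·(-20, 9, 12) = (-32, -66, 0).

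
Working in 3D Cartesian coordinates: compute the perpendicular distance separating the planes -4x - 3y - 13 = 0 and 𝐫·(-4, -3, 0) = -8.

21/5

With common normal n = (-4, -3, 0) (|n| = 5), the distance is |13 − (-8)|/|n| = 21/5.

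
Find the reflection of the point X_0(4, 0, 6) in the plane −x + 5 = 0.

n = (−1, 0, 0), |n|² = 1, n·X_0 − (-5) = 1, so t = 1/1 = 1.
Foot F = X_0 − 1·n = (5, 0, 6); the reflection is 2F − X_0 = (6, 0, 6).

(6, 0, 6)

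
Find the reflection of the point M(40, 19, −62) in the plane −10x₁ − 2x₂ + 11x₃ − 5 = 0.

(-60, -1, 48)

With n = (−10, −2, 11), the signed offset is (n·M − 5)/|n|² = -1125/225 = -5.
M' = M − 2t·n = (40, 19, −62) − (-10)·(−10, −2, 11) = (−60, −1, 48).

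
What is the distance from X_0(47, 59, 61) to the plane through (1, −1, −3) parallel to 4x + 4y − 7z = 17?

8/3

Parallel planes share the normal n = (4, 4, −7); since (1, −1, −3) lies on the plane, its equation is 4x + 4y − 7z = 21.
Then n·(47, 59, 61) − 21 = −24.
|n| = √(16 + 16 + 49) = 9, so the distance is |-24|/9 = 8/3.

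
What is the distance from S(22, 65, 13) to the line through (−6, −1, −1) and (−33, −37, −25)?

2√178

A direction vector is d = (−27, −36, −24).
AP = (28, 66, 14); AP·d = -3468, |AP|² = 5336, |d|² = 2601.
distance² = |AP|² − (AP·d)²/|d|² = 5336 − 12027024/2601 = 712, so the distance is 2√178.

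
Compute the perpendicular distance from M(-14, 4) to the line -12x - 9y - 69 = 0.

21/5

The normal to the line is n = (-12, -9) with |n| = 15.
|n·M − 69| = |132 − 69| = 63, so the distance is 63/15 = 21/5.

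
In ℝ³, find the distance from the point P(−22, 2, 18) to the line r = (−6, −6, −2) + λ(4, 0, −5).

Direction vector d = (4, 0, −5).
AP = (−16, 8, 20), and AP × d = (−40, 0, −32).
|AP × d|² = 2624 and |d|² = 41, so the distance is √(2624/41) = √64 = 8.

8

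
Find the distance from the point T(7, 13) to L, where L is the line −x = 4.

d = |(-1)·7 + 0·13 − 4| / √(1 + 0) = |-11|/1 = 11.

11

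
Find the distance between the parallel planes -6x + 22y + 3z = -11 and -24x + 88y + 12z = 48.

Divide the second equation by 4 to match normals: -6x + 22y + 3z = 12.
Both planes have normal n = (-6, 22, 3), |n| = 23. Any point on the first plane is at distance |12 − (-11)|/|n| = 23/23 = 1 from the second.

1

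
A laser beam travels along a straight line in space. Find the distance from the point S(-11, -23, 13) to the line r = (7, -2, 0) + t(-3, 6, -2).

Direction vector d = (-3, 6, -2).
AP = (-18, -21, 13); AP·d = -98, |AP|² = 934, |d|² = 49.
distance² = |AP|² − (AP·d)²/|d|² = 934 − 9604/49 = 738, so the distance is 3√82.

3√82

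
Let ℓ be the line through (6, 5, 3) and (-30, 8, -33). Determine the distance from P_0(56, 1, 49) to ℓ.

2√2

A direction vector is d = (-36, 3, -36).
AP = (50, -4, 46); AP·d = -3468, |AP|² = 4632, |d|² = 2601.
distance² = |AP|² − (AP·d)²/|d|² = 4632 − 12027024/2601 = 8, so the distance is 2√2.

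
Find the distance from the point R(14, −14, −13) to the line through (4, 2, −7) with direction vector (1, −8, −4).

2√17

Direction vector d = (1, −8, −4).
AP = (10, −16, −6), and AP × d = (16, 34, −64).
|AP × d|² = 5508 and |d|² = 81, so the distance is √(5508/81) = √68 = 2√17.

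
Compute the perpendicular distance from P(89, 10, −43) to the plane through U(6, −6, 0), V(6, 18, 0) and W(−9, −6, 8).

19/17

UV = (0, 24, 0) and UW = (−15, 0, 8), so a normal is n = UV × UW = (192, 0, 360).
d = |192·89 + 360·(-43) − 1152| / √(36864 + 0 + 129600) = |456| / 408 = 19/17.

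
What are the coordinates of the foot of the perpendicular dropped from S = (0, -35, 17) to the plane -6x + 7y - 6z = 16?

The perpendicular from S has direction n = (-6, 7, -6): r = (0, -35, 17) + t(-6, 7, -6).
Substitute into the plane: n·(S + tn) = 16 gives -347 + 121t = 16, so t = 3.
Foot = (0, -35, 17) + 3·(-6, 7, -6) = (-18, -14, -1).

(-18, -14, -1)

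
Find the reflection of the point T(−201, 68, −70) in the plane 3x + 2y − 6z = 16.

(-1353/7, 512/7, -598/7)

n = (3, 2, −6), |n|² = 49, n·T − 16 = -63, so t = -63/49 = -9/7.
Foot F = T − (-9/7)·n = (−1380/7, 494/7, −544/7); the reflection is 2F − T = (−1353/7, 512/7, −598/7).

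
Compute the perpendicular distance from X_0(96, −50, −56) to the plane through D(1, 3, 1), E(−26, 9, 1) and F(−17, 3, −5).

5

DE = (−27, 6, 0) and DF = (−18, 0, −6), so a normal is n = DE × DF = (−36, −162, 108).
Then n·(96, −50, −56) − (−414) = −990.
|n| = √(1296 + 26244 + 11664) = 198, so the distance is |-990|/198 = 5.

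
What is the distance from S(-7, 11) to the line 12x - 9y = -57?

The normal to the line is n = (12, -9) with |n| = 15.
|n·S − (-57)| = |-183 − (-57)| = 126, so the distance is 126/15 = 42/5.

42/5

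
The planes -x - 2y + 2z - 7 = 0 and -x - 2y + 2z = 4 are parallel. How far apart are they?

With common normal n = (-1, -2, 2) (|n| = 3), the distance is |7 − 4|/|n| = 3/3 = 1.

1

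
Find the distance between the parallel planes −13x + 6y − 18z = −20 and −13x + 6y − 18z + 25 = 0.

5/23

Both planes have normal n = (−13, 6, −18), |n| = 23. Any point on the first plane is at distance |(-25) − (-20)|/|n| = 5/23 from the second.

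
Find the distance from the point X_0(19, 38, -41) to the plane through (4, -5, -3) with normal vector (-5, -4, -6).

19/√77

The plane has equation n·(r − (4, -5, -3)) = 0, i.e. n·r = 18.
d = |(-5)·19 + (-4)·38 + (-6)·(-41) − 18| / √(25 + 16 + 36) = |-19| / √77 = 19/√77.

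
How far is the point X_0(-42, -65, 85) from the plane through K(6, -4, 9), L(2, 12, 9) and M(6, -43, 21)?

8/7

KL = (-4, 16, 0) and KM = (0, -39, 12), so a normal is n = KL × KM = (192, 48, 156).
n = (192, 48, 156); n·P − 2364 = -288; |n| = 252; distance = 288/252 = 8/7.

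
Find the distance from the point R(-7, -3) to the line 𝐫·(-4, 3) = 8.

11/5

d = |(-4)·(-7) + 3·(-3) − 8| / √(16 + 9) = |11|/5 = 11/5.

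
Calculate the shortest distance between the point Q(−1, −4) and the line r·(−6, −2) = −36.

5√10/2

d = |(-6)·(-1) + (-2)·(-4) − (-36)| / √(36 + 4) = |50|/(2√10) = 25/√10.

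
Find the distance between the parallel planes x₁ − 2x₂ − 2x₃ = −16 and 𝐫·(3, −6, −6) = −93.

Divide the second equation by 3 to match normals: x₁ − 2x₂ − 2x₃ = -31.
With common normal n = (1, −2, −2) (|n| = 3), the distance is |(-16) − (-31)|/|n| = 15/3 = 5.

5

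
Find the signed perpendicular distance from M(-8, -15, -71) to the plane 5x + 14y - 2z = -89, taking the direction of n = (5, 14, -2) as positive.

n·M − (-89) = -19.
|n| = 15, so the signed distance is -19/15.

-19/15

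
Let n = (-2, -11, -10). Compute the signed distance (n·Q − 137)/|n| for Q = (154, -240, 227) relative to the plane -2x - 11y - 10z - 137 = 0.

n·Q − 137 = -75.
|n| = 15, so the signed distance is -75/15 = -5.

-5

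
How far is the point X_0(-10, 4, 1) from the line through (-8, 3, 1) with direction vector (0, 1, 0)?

Direction vector d = (0, 1, 0).
AP = (-2, 1, 0), and AP × d = (0, 0, -2).
|AP × d|² = 4 and |d|² = 1, so the distance is √4 = 2.

2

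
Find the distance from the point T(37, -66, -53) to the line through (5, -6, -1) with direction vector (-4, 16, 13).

4√17

Direction vector d = (-4, 16, 13).
AP = (32, -60, -52); AP·d = -1764, |AP|² = 7328, |d|² = 441.
distance² = |AP|² − (AP·d)²/|d|² = 7328 − 3111696/441 = 272, so the distance is 4√17.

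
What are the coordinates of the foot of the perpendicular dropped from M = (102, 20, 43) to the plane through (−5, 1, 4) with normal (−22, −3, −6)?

n = (−22, −3, −6), |n|² = 529, and n·M − 83 = -2645.
t = -2645/529 = -5, so the foot is M − t·n = (102, 20, 43) − (-5)·(−22, −3, −6) = (−8, 5, 13).

(-8, 5, 13)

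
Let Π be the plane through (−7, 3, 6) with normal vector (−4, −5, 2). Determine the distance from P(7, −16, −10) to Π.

The plane has equation n·(r − (−7, 3, 6)) = 0, i.e. n·r = 25.
Then n·(7, −16, −10) − 25 = 7.
|n| = √(16 + 25 + 4) = 3√5, so the distance is |7|/(3√5) = 7√5/15.

7√5/15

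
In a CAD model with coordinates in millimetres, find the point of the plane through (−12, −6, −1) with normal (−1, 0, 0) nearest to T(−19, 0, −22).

The perpendicular from T has direction n = (−1, 0, 0): r = (−19, 0, −22) + μ(−1, 0, 0).
Substitute into the plane: n·(T + μn) = 12 gives 19 + 1μ = 12, so μ = -7.
Foot = (−19, 0, −22) + (-7)·(−1, 0, 0) = (−12, 0, −22).

(-12, 0, -22)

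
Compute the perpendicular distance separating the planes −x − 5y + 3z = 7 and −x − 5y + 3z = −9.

16√35/35

Both planes have normal n = (−1, −5, 3), |n| = √35. Any point on the first plane is at distance |(-9) − 7|/|n| = 16/√35 from the second.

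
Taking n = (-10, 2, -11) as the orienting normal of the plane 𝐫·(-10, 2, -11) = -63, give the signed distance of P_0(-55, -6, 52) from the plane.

n·P_0 − (-63) = 29.
|n| = 15, so the signed distance is 29/15.

29/15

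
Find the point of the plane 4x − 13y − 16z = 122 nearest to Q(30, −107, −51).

(10, -42, 29)

n = (4, −13, −16), |n|² = 441, and n·Q − 122 = 2205.
t = 2205/441 = 5, so the foot is Q − t·n = (30, −107, −51) − 5·(4, −13, −16) = (10, −42, 29).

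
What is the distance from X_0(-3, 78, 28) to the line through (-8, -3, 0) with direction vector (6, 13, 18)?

√2609

Direction vector d = (6, 13, 18).
AP = (5, 81, 28); AP·d = 1587, |AP|² = 7370, |d|² = 529.
distance² = |AP|² − (AP·d)²/|d|² = 7370 − 2518569/529 = 2609, so the distance is √2609.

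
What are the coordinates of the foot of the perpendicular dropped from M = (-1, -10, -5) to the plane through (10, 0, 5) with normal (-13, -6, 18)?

(-10/23, -224/23, -133/23)

n = (-13, -6, 18), |n|² = 529, and n·M − (-40) = 23.
t = 23/529 = 1/23, so the foot is M − t·n = (-1, -10, -5) − (1/23)·(-13, -6, 18) = (-10/23, -224/23, -133/23).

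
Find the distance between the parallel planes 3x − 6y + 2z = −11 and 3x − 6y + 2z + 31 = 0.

20/7

Both planes have normal n = (3, −6, 2), |n| = 7. Any point on the first plane is at distance |(-31) − (-11)|/|n| = 20/7 from the second.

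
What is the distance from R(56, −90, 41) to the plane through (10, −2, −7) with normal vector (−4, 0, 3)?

8

The plane has equation n·(r − (10, −2, −7)) = 0, i.e. n·r = -61.
Then n·(56, −90, 41) − (−61) = −40.
|n| = √(16 + 0 + 9) = 5, so the distance is |-40|/5 = 8.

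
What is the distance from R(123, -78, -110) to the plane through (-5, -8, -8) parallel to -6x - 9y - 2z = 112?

6

Parallel planes share the normal n = (-6, -9, -2); since (-5, -8, -8) lies on the plane, its equation is -6x - 9y - 2z = 118.
Then n·(123, -78, -110) - 118 = 66.
|n| = √(36 + 81 + 4) = 11, so the distance is |66|/11 = 6.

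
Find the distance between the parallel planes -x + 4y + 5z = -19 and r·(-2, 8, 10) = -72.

Divide the second equation by 2 to match normals: -x + 4y + 5z = -36.
Both planes have normal n = (-1, 4, 5), |n| = √42. Any point on the first plane is at distance |(-36) − (-19)|/|n| = 17/√42 = 17√42/42 from the second.

17/√42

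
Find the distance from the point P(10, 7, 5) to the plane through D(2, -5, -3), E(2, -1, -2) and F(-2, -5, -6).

2√26/13

DE = (0, 4, 1) and DF = (-4, 0, -3), so a normal is n = DE × DF = (-12, -4, 16).
Then n·(10, 7, 5) - (-52) = -16.
|n| = √(144 + 16 + 256) = 4√26, so the distance is |-16|/(4√26) = 4/√26.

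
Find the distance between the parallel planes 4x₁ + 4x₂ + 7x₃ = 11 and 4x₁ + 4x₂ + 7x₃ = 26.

With common normal n = (4, 4, 7) (|n| = 9), the distance is |11 − 26|/|n| = 15/9 = 5/3.

5/3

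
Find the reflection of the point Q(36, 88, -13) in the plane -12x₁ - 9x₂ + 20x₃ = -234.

n = (-12, -9, 20), |n|² = 625, n·Q − (-234) = -1250, so t = -1250/625 = -2.
Foot F = Q − (-2)·n = (12, 70, 27); the reflection is 2F − Q = (-12, 52, 67).

(-12, 52, 67)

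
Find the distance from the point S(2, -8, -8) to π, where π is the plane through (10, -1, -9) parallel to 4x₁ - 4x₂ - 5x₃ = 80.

9/√57

Parallel planes share the normal n = (4, -4, -5); since (10, -1, -9) lies on the plane, its equation is 4x₁ - 4x₂ - 5x₃ = 89.
d = |4·2 + (-4)·(-8) + (-5)·(-8) − 89| / √(16 + 16 + 25) = |-9| / √57 = 3√57/19.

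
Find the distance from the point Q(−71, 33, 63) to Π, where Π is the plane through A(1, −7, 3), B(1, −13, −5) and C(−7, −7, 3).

4

AB = (0, −6, −8) and AC = (−8, 0, 0), so a normal is n = AB × AC = (0, 64, −48).
d = |64·33 + (-48)·63 − (-592)| / √(0 + 4096 + 2304) = |-320| / 80 = 4.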